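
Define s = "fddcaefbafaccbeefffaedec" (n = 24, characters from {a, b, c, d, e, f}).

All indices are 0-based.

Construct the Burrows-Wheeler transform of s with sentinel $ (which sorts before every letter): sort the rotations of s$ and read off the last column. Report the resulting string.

rank  rotation                   last
    0  $fddcaefbafaccbeefffaedec  c
    1  accbeefffaedec$fddcaefbaf  f
    2  aedec$fddcaefbafaccbeefff  f
    3  aefbafaccbeefffaedec$fddc  c
    4  afaccbeefffaedec$fddcaefb  b
    5  bafaccbeefffaedec$fddcaef  f
    6  beefffaedec$fddcaefbafacc  c
    7  c$fddcaefbafaccbeefffaede  e
    8  caefbafaccbeefffaedec$fdd  d
    9  cbeefffaedec$fddcaefbafac  c
   10  ccbeefffaedec$fddcaefbafa  a
   11  dcaefbafaccbeefffaedec$fd  d
   12  ddcaefbafaccbeefffaedec$f  f
   13  dec$fddcaefbafaccbeefffae  e
   14  ec$fddcaefbafaccbeefffaed  d
   15  edec$fddcaefbafaccbeefffa  a
   16  eefffaedec$fddcaefbafaccb  b
   17  efbafaccbeefffaedec$fddca  a
   18  efffaedec$fddcaefbafaccbe  e
   19  faccbeefffaedec$fddcaefba  a
   20  faedec$fddcaefbafaccbeeff  f
   21  fbafaccbeefffaedec$fddcae  e
   22  fddcaefbafaccbeefffaedec$  $
   23  ffaedec$fddcaefbafaccbeef  f
   24  fffaedec$fddcaefbafaccbee  e

cffcbfcedcadfedabaeafe$fe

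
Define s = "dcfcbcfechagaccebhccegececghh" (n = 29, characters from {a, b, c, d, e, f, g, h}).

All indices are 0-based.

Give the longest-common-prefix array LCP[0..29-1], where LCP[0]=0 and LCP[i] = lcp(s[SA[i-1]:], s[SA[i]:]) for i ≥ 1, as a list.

[0, 1, 0, 1, 0, 1, 3, 1, 2, 2, 1, 2, 1, 1, 0, 0, 1, 2, 2, 1, 0, 1, 0, 1, 1, 0, 1, 1, 1]

sorted suffixes:
  #0 SA[0]=12  'accebhccegececghh'
  #1 SA[1]=10  'agaccebhccegececghh'
  #2 SA[2]=4  'bcfechagaccebhccegececghh'
  #3 SA[3]=16  'bhccegececghh'
  #4 SA[4]=3  'cbcfechagaccebhccegececghh'
  #5 SA[5]=13  'ccebhccegececghh'
  #6 SA[6]=18  'ccegececghh'
  #7 SA[7]=14  'cebhccegececghh'
  #8 SA[8]=23  'cecghh'
  #9 SA[9]=19  'cegececghh'
  #10 SA[10]=1  'cfcbcfechagaccebhccegececghh'
  #11 SA[11]=5  'cfechagaccebhccegececghh'
  #12 SA[12]=25  'cghh'
  #13 SA[13]=8  'chagaccebhccegececghh'
  #14 SA[14]=0  'dcfcbcfechagaccebhccegececghh'
  #15 SA[15]=15  'ebhccegececghh'
  #16 SA[16]=22  'ececghh'
  #17 SA[17]=24  'ecghh'
  #18 SA[18]=7  'echagaccebhccegececghh'
  #19 SA[19]=20  'egececghh'
  #20 SA[20]=2  'fcbcfechagaccebhccegececghh'
  #21 SA[21]=6  'fechagaccebhccegececghh'
  #22 SA[22]=11  'gaccebhccegececghh'
  #23 SA[23]=21  'gececghh'
  #24 SA[24]=26  'ghh'
  #25 SA[25]=28  'h'
  #26 SA[26]=9  'hagaccebhccegececghh'
  #27 SA[27]=17  'hccegececghh'
  #28 SA[28]=27  'hh'

SA = [12, 10, 4, 16, 3, 13, 18, 14, 23, 19, 1, 5, 25, 8, 0, 15, 22, 24, 7, 20, 2, 6, 11, 21, 26, 28, 9, 17, 27]
i: (SA[i-1],SA[i]) lcp shared
  1: (12,10) 1 'a'
  2: (10,4) 0 ''
  3: (4,16) 1 'b'
  4: (16,3) 0 ''
  5: (3,13) 1 'c'
  6: (13,18) 3 'cce'
  7: (18,14) 1 'c'
  8: (14,23) 2 'ce'
  9: (23,19) 2 'ce'
  10: (19,1) 1 'c'
  11: (1,5) 2 'cf'
  12: (5,25) 1 'c'
  13: (25,8) 1 'c'
  14: (8,0) 0 ''
  15: (0,15) 0 ''
  16: (15,22) 1 'e'
  17: (22,24) 2 'ec'
  18: (24,7) 2 'ec'
  19: (7,20) 1 'e'
  20: (20,2) 0 ''
  21: (2,6) 1 'f'
  22: (6,11) 0 ''
  23: (11,21) 1 'g'
  24: (21,26) 1 'g'
  25: (26,28) 0 ''
  26: (28,9) 1 'h'
  27: (9,17) 1 'h'
  28: (17,27) 1 'h'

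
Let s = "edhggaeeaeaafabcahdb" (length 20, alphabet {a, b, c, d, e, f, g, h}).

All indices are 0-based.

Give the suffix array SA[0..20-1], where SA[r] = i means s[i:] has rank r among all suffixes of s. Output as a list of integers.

[10, 13, 8, 5, 11, 16, 19, 14, 15, 18, 1, 9, 7, 0, 6, 12, 4, 3, 17, 2]

rank | idx | suffix
   0 |  10 | aafabcahdb
   1 |  13 | abcahdb
   2 |   8 | aeaafabcahdb
   3 |   5 | aeeaeaafabcahdb
   4 |  11 | afabcahdb
   5 |  16 | ahdb
   6 |  19 | b
   7 |  14 | bcahdb
   8 |  15 | cahdb
   9 |  18 | db
  10 |   1 | dhggaeeaeaafabcahdb
  11 |   9 | eaafabcahdb
  12 |   7 | eaeaafabcahdb
  13 |   0 | edhggaeeaeaafabcahdb
  14 |   6 | eeaeaafabcahdb
  15 |  12 | fabcahdb
  16 |   4 | gaeeaeaafabcahdb
  17 |   3 | ggaeeaeaafabcahdb
  18 |  17 | hdb
  19 |   2 | hggaeeaeaafabcahdb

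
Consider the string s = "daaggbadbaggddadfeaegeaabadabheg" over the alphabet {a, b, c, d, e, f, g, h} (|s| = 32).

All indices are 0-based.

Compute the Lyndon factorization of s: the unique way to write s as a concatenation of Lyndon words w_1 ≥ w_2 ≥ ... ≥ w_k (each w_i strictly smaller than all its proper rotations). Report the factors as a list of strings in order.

["d", "aaggbadbaggddadfeaege", "aabadabheg"]

emit factor 1: 'd' (i=0, period=1)
emit factor 2: 'aaggbadbaggddadfeaege' (i=1, period=21)
emit factor 3: 'aabadabheg' (i=22, period=10)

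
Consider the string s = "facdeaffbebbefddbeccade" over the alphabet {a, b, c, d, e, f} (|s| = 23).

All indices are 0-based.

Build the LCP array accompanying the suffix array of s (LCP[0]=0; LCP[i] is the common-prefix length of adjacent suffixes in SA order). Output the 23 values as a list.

rank | idx | suffix
   0 |   1 | acdeaffbebbefddbeccade
   1 |  20 | ade
   2 |   5 | affbebbefddbeccade
   3 |  10 | bbefddbeccade
   4 |   8 | bebbefddbeccade
   5 |  16 | beccade
   6 |  11 | befddbeccade
   7 |  19 | cade
   8 |  18 | ccade
   9 |   2 | cdeaffbebbefddbeccade
  10 |  15 | dbeccade
  11 |  14 | ddbeccade
  12 |  21 | de
  13 |   3 | deaffbebbefddbeccade
  14 |  22 | e
  15 |   4 | eaffbebbefddbeccade
  16 |   9 | ebbefddbeccade
  17 |  17 | eccade
  18 |  12 | efddbeccade
  19 |   0 | facdeaffbebbefddbeccade
  20 |   7 | fbebbefddbeccade
  21 |  13 | fddbeccade
  22 |   6 | ffbebbefddbeccade

SA = [1, 20, 5, 10, 8, 16, 11, 19, 18, 2, 15, 14, 21, 3, 22, 4, 9, 17, 12, 0, 7, 13, 6]
rank  pair      lcp
   1  s[1:],s[20:]  1  'a'
   2  s[20:],s[5:]  1  'a'
   3  s[5:],s[10:]  0  ''
   4  s[10:],s[8:]  1  'b'
   5  s[8:],s[16:]  2  'be'
   6  s[16:],s[11:]  2  'be'
   7  s[11:],s[19:]  0  ''
   8  s[19:],s[18:]  1  'c'
   9  s[18:],s[2:]  1  'c'
  10  s[2:],s[15:]  0  ''
  11  s[15:],s[14:]  1  'd'
  12  s[14:],s[21:]  1  'd'
  13  s[21:],s[3:]  2  'de'
  14  s[3:],s[22:]  0  ''
  15  s[22:],s[4:]  1  'e'
  16  s[4:],s[9:]  1  'e'
  17  s[9:],s[17:]  1  'e'
  18  s[17:],s[12:]  1  'e'
  19  s[12:],s[0:]  0  ''
  20  s[0:],s[7:]  1  'f'
  21  s[7:],s[13:]  1  'f'
  22  s[13:],s[6:]  1  'f'

[0, 1, 1, 0, 1, 2, 2, 0, 1, 1, 0, 1, 1, 2, 0, 1, 1, 1, 1, 0, 1, 1, 1]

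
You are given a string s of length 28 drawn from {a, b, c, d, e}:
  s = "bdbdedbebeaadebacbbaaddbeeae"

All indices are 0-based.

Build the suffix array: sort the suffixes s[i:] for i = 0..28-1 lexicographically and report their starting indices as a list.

rank | idx | suffix
   0 |  19 | aaddbeeae
   1 |  10 | aadebacbbaaddbeeae
   2 |  15 | acbbaaddbeeae
   3 |  20 | addbeeae
   4 |  11 | adebacbbaaddbeeae
   5 |  26 | ae
   6 |  18 | baaddbeeae
   7 |  14 | bacbbaaddbeeae
   8 |  17 | bbaaddbeeae
   9 |   0 | bdbdedbebeaadebacbbaaddbeeae
  10 |   2 | bdedbebeaadebacbbaaddbeeae
  11 |   8 | beaadebacbbaaddbeeae
  12 |   6 | bebeaadebacbbaaddbeeae
  13 |  23 | beeae
  14 |  16 | cbbaaddbeeae
  15 |   1 | dbdedbebeaadebacbbaaddbeeae
  16 |   5 | dbebeaadebacbbaaddbeeae
  17 |  22 | dbeeae
  18 |  21 | ddbeeae
  19 |  12 | debacbbaaddbeeae
  20 |   3 | dedbebeaadebacbbaaddbeeae
  21 |  27 | e
  22 |   9 | eaadebacbbaaddbeeae
  23 |  25 | eae
  24 |  13 | ebacbbaaddbeeae
  25 |   7 | ebeaadebacbbaaddbeeae
  26 |   4 | edbebeaadebacbbaaddbeeae
  27 |  24 | eeae

[19, 10, 15, 20, 11, 26, 18, 14, 17, 0, 2, 8, 6, 23, 16, 1, 5, 22, 21, 12, 3, 27, 9, 25, 13, 7, 4, 24]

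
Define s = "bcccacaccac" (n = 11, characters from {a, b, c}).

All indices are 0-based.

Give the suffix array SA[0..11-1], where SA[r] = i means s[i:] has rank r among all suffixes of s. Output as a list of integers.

rank→(start, suffix):
  0 → (9, 'ac')
  1 → (4, 'acaccac')
  2 → (6, 'accac')
  3 → (0, 'bcccacaccac')
  4 → (10, 'c')
  5 → (8, 'cac')
  6 → (3, 'cacaccac')
  7 → (5, 'caccac')
  8 → (7, 'ccac')
  9 → (2, 'ccacaccac')
  10 → (1, 'cccacaccac')

[9, 4, 6, 0, 10, 8, 3, 5, 7, 2, 1]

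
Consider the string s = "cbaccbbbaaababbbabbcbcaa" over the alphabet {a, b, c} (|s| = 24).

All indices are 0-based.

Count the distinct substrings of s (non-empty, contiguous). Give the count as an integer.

sorted suffixes:
  #0 SA[0]=23  'a'
  #1 SA[1]=22  'aa'
  #2 SA[2]=8  'aaababbbabbcbcaa'
  #3 SA[3]=9  'aababbbabbcbcaa'
  #4 SA[4]=10  'ababbbabbcbcaa'
  #5 SA[5]=12  'abbbabbcbcaa'
  #6 SA[6]=16  'abbcbcaa'
  #7 SA[7]=2  'accbbbaaababbbabbcbcaa'
  #8 SA[8]=7  'baaababbbabbcbcaa'
  #9 SA[9]=11  'babbbabbcbcaa'
  #10 SA[10]=15  'babbcbcaa'
  #11 SA[11]=1  'baccbbbaaababbbabbcbcaa'
  #12 SA[12]=6  'bbaaababbbabbcbcaa'
  #13 SA[13]=14  'bbabbcbcaa'
  #14 SA[14]=5  'bbbaaababbbabbcbcaa'
  #15 SA[15]=13  'bbbabbcbcaa'
  #16 SA[16]=17  'bbcbcaa'
  #17 SA[17]=20  'bcaa'
  #18 SA[18]=18  'bcbcaa'
  #19 SA[19]=21  'caa'
  #20 SA[20]=0  'cbaccbbbaaababbbabbcbcaa'
  #21 SA[21]=4  'cbbbaaababbbabbcbcaa'
  #22 SA[22]=19  'cbcaa'
  #23 SA[23]=3  'ccbbbaaababbbabbcbcaa'

SA = [23, 22, 8, 9, 10, 12, 16, 2, 7, 11, 15, 1, 6, 14, 5, 13, 17, 20, 18, 21, 0, 4, 19, 3]
rank  pair      lcp
   1  s[23:],s[22:]  1  'a'
   2  s[22:],s[8:]  2  'aa'
   3  s[8:],s[9:]  2  'aa'
   4  s[9:],s[10:]  1  'a'
   5  s[10:],s[12:]  2  'ab'
   6  s[12:],s[16:]  3  'abb'
   7  s[16:],s[2:]  1  'a'
   8  s[2:],s[7:]  0  ''
   9  s[7:],s[11:]  2  'ba'
  10  s[11:],s[15:]  4  'babb'
  11  s[15:],s[1:]  2  'ba'
  12  s[1:],s[6:]  1  'b'
  13  s[6:],s[14:]  3  'bba'
  14  s[14:],s[5:]  2  'bb'
  15  s[5:],s[13:]  4  'bbba'
  16  s[13:],s[17:]  2  'bb'
  17  s[17:],s[20:]  1  'b'
  18  s[20:],s[18:]  2  'bc'
  19  s[18:],s[21:]  0  ''
  20  s[21:],s[0:]  1  'c'
  21  s[0:],s[4:]  2  'cb'
  22  s[4:],s[19:]  2  'cb'
  23  s[19:],s[3:]  1  'c'

n(n+1)/2 = 24·25/2 = 300
Σ LCP = 0 + 1 + 2 + 2 + 1 + 2 + 3 + 1 + 0 + 2 + 4 + 2 + 1 + 3 + 2 + 4 + 2 + 1 + 2 + 0 + 1 + 2 + 2 + 1 = 41
distinct = 300 − 41 = 259

259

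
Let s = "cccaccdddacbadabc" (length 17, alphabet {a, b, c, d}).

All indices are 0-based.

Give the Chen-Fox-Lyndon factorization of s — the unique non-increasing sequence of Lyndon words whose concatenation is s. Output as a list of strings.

["c", "c", "c", "accddd", "acbad", "abc"]

emit factor 1: 'c' (i=0, period=1)
emit factor 2: 'c' (i=1, period=1)
emit factor 3: 'c' (i=2, period=1)
emit factor 4: 'accddd' (i=3, period=6)
emit factor 5: 'acbad' (i=9, period=5)
emit factor 6: 'abc' (i=14, period=3)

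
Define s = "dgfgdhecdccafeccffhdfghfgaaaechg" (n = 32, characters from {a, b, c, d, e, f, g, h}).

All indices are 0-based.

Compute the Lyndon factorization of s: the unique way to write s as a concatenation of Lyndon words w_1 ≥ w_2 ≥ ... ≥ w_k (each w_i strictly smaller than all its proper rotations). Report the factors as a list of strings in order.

["dgfgdhe", "cd", "c", "c", "afeccffhdfghfg", "aaaechg"]

emit factor 1: 'dgfgdhe' (i=0, period=7)
emit factor 2: 'cd' (i=7, period=2)
emit factor 3: 'c' (i=9, period=1)
emit factor 4: 'c' (i=10, period=1)
emit factor 5: 'afeccffhdfghfg' (i=11, period=14)
emit factor 6: 'aaaechg' (i=25, period=7)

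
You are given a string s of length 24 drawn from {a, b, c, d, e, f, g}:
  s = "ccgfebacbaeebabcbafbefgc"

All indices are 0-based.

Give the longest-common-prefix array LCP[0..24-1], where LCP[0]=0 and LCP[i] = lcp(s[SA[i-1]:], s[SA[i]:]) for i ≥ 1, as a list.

sorted suffixes:
  #0 SA[0]=13  'abcbafbefgc'
  #1 SA[1]=6  'acbaeebabcbafbefgc'
  #2 SA[2]=9  'aeebabcbafbefgc'
  #3 SA[3]=17  'afbefgc'
  #4 SA[4]=12  'babcbafbefgc'
  #5 SA[5]=5  'bacbaeebabcbafbefgc'
  #6 SA[6]=8  'baeebabcbafbefgc'
  #7 SA[7]=16  'bafbefgc'
  #8 SA[8]=14  'bcbafbefgc'
  #9 SA[9]=19  'befgc'
  #10 SA[10]=23  'c'
  #11 SA[11]=7  'cbaeebabcbafbefgc'
  #12 SA[12]=15  'cbafbefgc'
  #13 SA[13]=0  'ccgfebacbaeebabcbafbefgc'
  #14 SA[14]=1  'cgfebacbaeebabcbafbefgc'
  #15 SA[15]=11  'ebabcbafbefgc'
  #16 SA[16]=4  'ebacbaeebabcbafbefgc'
  #17 SA[17]=10  'eebabcbafbefgc'
  #18 SA[18]=20  'efgc'
  #19 SA[19]=18  'fbefgc'
  #20 SA[20]=3  'febacbaeebabcbafbefgc'
  #21 SA[21]=21  'fgc'
  #22 SA[22]=22  'gc'
  #23 SA[23]=2  'gfebacbaeebabcbafbefgc'

SA = [13, 6, 9, 17, 12, 5, 8, 16, 14, 19, 23, 7, 15, 0, 1, 11, 4, 10, 20, 18, 3, 21, 22, 2]
[i] adj suffixes → lcp
  [1] 13/6 → 1 ('a')
  [2] 6/9 → 1 ('a')
  [3] 9/17 → 1 ('a')
  [4] 17/12 → 0 ('')
  [5] 12/5 → 2 ('ba')
  [6] 5/8 → 2 ('ba')
  [7] 8/16 → 2 ('ba')
  [8] 16/14 → 1 ('b')
  [9] 14/19 → 1 ('b')
  [10] 19/23 → 0 ('')
  [11] 23/7 → 1 ('c')
  [12] 7/15 → 3 ('cba')
  [13] 15/0 → 1 ('c')
  [14] 0/1 → 1 ('c')
  [15] 1/11 → 0 ('')
  [16] 11/4 → 3 ('eba')
  [17] 4/10 → 1 ('e')
  [18] 10/20 → 1 ('e')
  [19] 20/18 → 0 ('')
  [20] 18/3 → 1 ('f')
  [21] 3/21 → 1 ('f')
  [22] 21/22 → 0 ('')
  [23] 22/2 → 1 ('g')

[0, 1, 1, 1, 0, 2, 2, 2, 1, 1, 0, 1, 3, 1, 1, 0, 3, 1, 1, 0, 1, 1, 0, 1]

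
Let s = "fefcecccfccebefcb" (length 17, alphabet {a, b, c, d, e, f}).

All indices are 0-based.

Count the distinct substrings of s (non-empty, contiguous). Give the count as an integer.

rank | idx | suffix
   0 |  16 | b
   1 |  12 | befcb
   2 |  15 | cb
   3 |   5 | cccfccebefcb
   4 |   9 | ccebefcb
   5 |   6 | ccfccebefcb
   6 |  10 | cebefcb
   7 |   3 | cecccfccebefcb
   8 |   7 | cfccebefcb
   9 |  11 | ebefcb
  10 |   4 | ecccfccebefcb
  11 |  13 | efcb
  12 |   1 | efcecccfccebefcb
  13 |  14 | fcb
  14 |   8 | fccebefcb
  15 |   2 | fcecccfccebefcb
  16 |   0 | fefcecccfccebefcb

SA = [16, 12, 15, 5, 9, 6, 10, 3, 7, 11, 4, 13, 1, 14, 8, 2, 0]
i: (SA[i-1],SA[i]) lcp shared
  1: (16,12) 1 'b'
  2: (12,15) 0 ''
  3: (15,5) 1 'c'
  4: (5,9) 2 'cc'
  5: (9,6) 2 'cc'
  6: (6,10) 1 'c'
  7: (10,3) 2 'ce'
  8: (3,7) 1 'c'
  9: (7,11) 0 ''
  10: (11,4) 1 'e'
  11: (4,13) 1 'e'
  12: (13,1) 3 'efc'
  13: (1,14) 0 ''
  14: (14,8) 2 'fc'
  15: (8,2) 2 'fc'
  16: (2,0) 1 'f'

n(n+1)/2 = 17·18/2 = 153
Σ LCP = 0 + 1 + 0 + 1 + 2 + 2 + 1 + 2 + 1 + 0 + 1 + 1 + 3 + 0 + 2 + 2 + 1 = 20
distinct = 153 − 20 = 133

133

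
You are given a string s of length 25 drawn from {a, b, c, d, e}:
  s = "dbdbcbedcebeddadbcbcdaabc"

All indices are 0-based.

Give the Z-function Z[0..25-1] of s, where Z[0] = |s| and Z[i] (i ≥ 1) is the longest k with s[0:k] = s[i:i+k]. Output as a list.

[25, 0, 2, 0, 0, 0, 0, 1, 0, 0, 0, 0, 1, 1, 0, 2, 0, 0, 0, 0, 1, 0, 0, 0, 0]

Z[0]=25
i=1: fresh scan; Z[1]=0
i=2: fresh scan; Z[2]=2 scan→box=[2,4)
i=3: min(r-i=1, Z[1]=0)=0; Z[3]=0
i=4: fresh scan; Z[4]=0
i=5: fresh scan; Z[5]=0
i=6: fresh scan; Z[6]=0
i=7: fresh scan; Z[7]=1 scan→box=[7,8)
i=8: fresh scan; Z[8]=0
i=9: fresh scan; Z[9]=0
i=10: fresh scan; Z[10]=0
i=11: fresh scan; Z[11]=0
i=12: fresh scan; Z[12]=1 scan→box=[12,13)
i=13: fresh scan; Z[13]=1 scan→box=[13,14)
i=14: fresh scan; Z[14]=0
i=15: fresh scan; Z[15]=2 scan→box=[15,17)
i=16: min(r-i=1, Z[1]=0)=0; Z[16]=0
i=17: fresh scan; Z[17]=0
i=18: fresh scan; Z[18]=0
i=19: fresh scan; Z[19]=0
i=20: fresh scan; Z[20]=1 scan→box=[20,21)
i=21: fresh scan; Z[21]=0
i=22: fresh scan; Z[22]=0
i=23: fresh scan; Z[23]=0
i=24: fresh scan; Z[24]=0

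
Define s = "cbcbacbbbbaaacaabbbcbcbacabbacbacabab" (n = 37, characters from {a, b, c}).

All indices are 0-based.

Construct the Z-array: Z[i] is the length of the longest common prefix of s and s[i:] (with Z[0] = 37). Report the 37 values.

Z[0]=37
i=1: fresh scan; Z[1]=0
i=2: fresh scan; Z[2]=2 grow→box=[2,4)
i=3: min(r-i=1, Z[1]=0)=0; Z[3]=0
i=4: fresh scan; Z[4]=0
i=5: fresh scan; Z[5]=2 grow→box=[5,7)
i=6: min(r-i=1, Z[1]=0)=0; Z[6]=0
i=7: fresh scan; Z[7]=0
i=8: fresh scan; Z[8]=0
i=9: fresh scan; Z[9]=0
i=10: fresh scan; Z[10]=0
i=11: fresh scan; Z[11]=0
i=12: fresh scan; Z[12]=0
i=13: fresh scan; Z[13]=1 grow→box=[13,14)
i=14: fresh scan; Z[14]=0
i=15: fresh scan; Z[15]=0
i=16: fresh scan; Z[16]=0
i=17: fresh scan; Z[17]=0
i=18: fresh scan; Z[18]=0
i=19: fresh scan; Z[19]=6 grow→box=[19,25)
i=20: min(r-i=5, Z[1]=0)=0; Z[20]=0
i=21: min(r-i=4, Z[2]=2)=2; Z[21]=2
i=22: min(r-i=3, Z[3]=0)=0; Z[22]=0
i=23: min(r-i=2, Z[4]=0)=0; Z[23]=0
i=24: min(r-i=1, Z[5]=2)=1; Z[24]=1
i=25: fresh scan; Z[25]=0
i=26: fresh scan; Z[26]=0
i=27: fresh scan; Z[27]=0
i=28: fresh scan; Z[28]=0
i=29: fresh scan; Z[29]=2 grow→box=[29,31)
i=30: min(r-i=1, Z[1]=0)=0; Z[30]=0
i=31: fresh scan; Z[31]=0
i=32: fresh scan; Z[32]=1 grow→box=[32,33)
i=33: fresh scan; Z[33]=0
i=34: fresh scan; Z[34]=0
i=35: fresh scan; Z[35]=0
i=36: fresh scan; Z[36]=0

[37, 0, 2, 0, 0, 2, 0, 0, 0, 0, 0, 0, 0, 1, 0, 0, 0, 0, 0, 6, 0, 2, 0, 0, 1, 0, 0, 0, 0, 2, 0, 0, 1, 0, 0, 0, 0]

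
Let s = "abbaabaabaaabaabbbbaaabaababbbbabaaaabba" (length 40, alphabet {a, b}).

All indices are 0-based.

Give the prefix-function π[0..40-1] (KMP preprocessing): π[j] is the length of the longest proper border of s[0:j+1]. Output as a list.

[0, 0, 0, 1, 1, 2, 1, 1, 2, 1, 1, 1, 2, 1, 1, 2, 3, 0, 0, 1, 1, 1, 2, 1, 1, 2, 1, 2, 3, 0, 0, 1, 2, 1, 1, 1, 1, 2, 3, 4]

π[0] = 0
j=1 s[j]='b': π[1]=0 (border '')
j=2 s[j]='b': π[2]=0 (border '')
j=3 s[j]='a': π[3]=1 (border 'a')
j=4 s[j]='a': k: 1→0; π[4]=1 (border 'a')
j=5 s[j]='b': π[5]=2 (border 'ab')
j=6 s[j]='a': k: 2→0; π[6]=1 (border 'a')
j=7 s[j]='a': k: 1→0; π[7]=1 (border 'a')
j=8 s[j]='b': π[8]=2 (border 'ab')
j=9 s[j]='a': k: 2→0; π[9]=1 (border 'a')
j=10 s[j]='a': k: 1→0; π[10]=1 (border 'a')
j=11 s[j]='a': k: 1→0; π[11]=1 (border 'a')
j=12 s[j]='b': π[12]=2 (border 'ab')
j=13 s[j]='a': k: 2→0; π[13]=1 (border 'a')
j=14 s[j]='a': k: 1→0; π[14]=1 (border 'a')
j=15 s[j]='b': π[15]=2 (border 'ab')
j=16 s[j]='b': π[16]=3 (border 'abb')
j=17 s[j]='b': k: 3→0; π[17]=0 (border '')
j=18 s[j]='b': π[18]=0 (border '')
j=19 s[j]='a': π[19]=1 (border 'a')
j=20 s[j]='a': k: 1→0; π[20]=1 (border 'a')
j=21 s[j]='a': k: 1→0; π[21]=1 (border 'a')
j=22 s[j]='b': π[22]=2 (border 'ab')
j=23 s[j]='a': k: 2→0; π[23]=1 (border 'a')
j=24 s[j]='a': k: 1→0; π[24]=1 (border 'a')
j=25 s[j]='b': π[25]=2 (border 'ab')
j=26 s[j]='a': k: 2→0; π[26]=1 (border 'a')
j=27 s[j]='b': π[27]=2 (border 'ab')
j=28 s[j]='b': π[28]=3 (border 'abb')
j=29 s[j]='b': k: 3→0; π[29]=0 (border '')
j=30 s[j]='b': π[30]=0 (border '')
j=31 s[j]='a': π[31]=1 (border 'a')
j=32 s[j]='b': π[32]=2 (border 'ab')
j=33 s[j]='a': k: 2→0; π[33]=1 (border 'a')
j=34 s[j]='a': k: 1→0; π[34]=1 (border 'a')
j=35 s[j]='a': k: 1→0; π[35]=1 (border 'a')
j=36 s[j]='a': k: 1→0; π[36]=1 (border 'a')
j=37 s[j]='b': π[37]=2 (border 'ab')
j=38 s[j]='b': π[38]=3 (border 'abb')
j=39 s[j]='a': π[39]=4 (border 'abba')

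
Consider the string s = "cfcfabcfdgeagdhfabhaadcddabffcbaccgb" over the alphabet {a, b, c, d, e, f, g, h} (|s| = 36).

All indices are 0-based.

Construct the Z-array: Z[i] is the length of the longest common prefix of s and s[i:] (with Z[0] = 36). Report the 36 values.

[36, 0, 2, 0, 0, 0, 2, 0, 0, 0, 0, 0, 0, 0, 0, 0, 0, 0, 0, 0, 0, 0, 1, 0, 0, 0, 0, 0, 0, 1, 0, 0, 1, 1, 0, 0]

Z[0]=36
i=1: i≥r, start 0; Z[1]=0
i=2: i≥r, start 0; Z[2]=2 grow→box=[2,4)
i=3: min(r-i=1, Z[1]=0)=0; Z[3]=0
i=4: i≥r, start 0; Z[4]=0
i=5: i≥r, start 0; Z[5]=0
i=6: i≥r, start 0; Z[6]=2 grow→box=[6,8)
i=7: min(r-i=1, Z[1]=0)=0; Z[7]=0
i=8: i≥r, start 0; Z[8]=0
i=9: i≥r, start 0; Z[9]=0
i=10: i≥r, start 0; Z[10]=0
i=11: i≥r, start 0; Z[11]=0
i=12: i≥r, start 0; Z[12]=0
i=13: i≥r, start 0; Z[13]=0
i=14: i≥r, start 0; Z[14]=0
i=15: i≥r, start 0; Z[15]=0
i=16: i≥r, start 0; Z[16]=0
i=17: i≥r, start 0; Z[17]=0
i=18: i≥r, start 0; Z[18]=0
i=19: i≥r, start 0; Z[19]=0
i=20: i≥r, start 0; Z[20]=0
i=21: i≥r, start 0; Z[21]=0
i=22: i≥r, start 0; Z[22]=1 grow→box=[22,23)
i=23: i≥r, start 0; Z[23]=0
i=24: i≥r, start 0; Z[24]=0
i=25: i≥r, start 0; Z[25]=0
i=26: i≥r, start 0; Z[26]=0
i=27: i≥r, start 0; Z[27]=0
i=28: i≥r, start 0; Z[28]=0
i=29: i≥r, start 0; Z[29]=1 grow→box=[29,30)
i=30: i≥r, start 0; Z[30]=0
i=31: i≥r, start 0; Z[31]=0
i=32: i≥r, start 0; Z[32]=1 grow→box=[32,33)
i=33: i≥r, start 0; Z[33]=1 grow→box=[33,34)
i=34: i≥r, start 0; Z[34]=0
i=35: i≥r, start 0; Z[35]=0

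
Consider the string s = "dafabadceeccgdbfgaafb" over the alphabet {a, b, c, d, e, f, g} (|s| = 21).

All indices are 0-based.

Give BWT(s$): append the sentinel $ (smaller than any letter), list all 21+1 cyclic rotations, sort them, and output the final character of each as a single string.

bgfbdafadedc$gaecaabfc

rank  rotation                last
    0  $dafabadceeccgdbfgaafb  b
    1  aafb$dafabadceeccgdbfg  g
    2  abadceeccgdbfgaafb$daf  f
    3  adceeccgdbfgaafb$dafab  b
    4  afabadceeccgdbfgaafb$d  d
    5  afb$dafabadceeccgdbfga  a
    6  b$dafabadceeccgdbfgaaf  f
    7  badceeccgdbfgaafb$dafa  a
    8  bfgaafb$dafabadceeccgd  d
    9  ccgdbfgaafb$dafabadcee  e
   10  ceeccgdbfgaafb$dafabad  d
   11  cgdbfgaafb$dafabadceec  c
   12  dafabadceeccgdbfgaafb$  $
   13  dbfgaafb$dafabadceeccg  g
   14  dceeccgdbfgaafb$dafaba  a
   15  eccgdbfgaafb$dafabadce  e
   16  eeccgdbfgaafb$dafabadc  c
   17  fabadceeccgdbfgaafb$da  a
   18  fb$dafabadceeccgdbfgaa  a
   19  fgaafb$dafabadceeccgdb  b
   20  gaafb$dafabadceeccgdbf  f
   21  gdbfgaafb$dafabadceecc  c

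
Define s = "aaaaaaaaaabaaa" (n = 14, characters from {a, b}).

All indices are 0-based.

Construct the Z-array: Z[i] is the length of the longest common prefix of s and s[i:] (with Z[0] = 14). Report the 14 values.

[14, 9, 8, 7, 6, 5, 4, 3, 2, 1, 0, 3, 2, 1]

Z[0]=14
i=1: i≥r, start 0; Z[1]=9 extend→box=[1,10)
i=2: min(r-i=8, Z[1]=9)=8; Z[2]=8
i=3: min(r-i=7, Z[2]=8)=7; Z[3]=7
i=4: min(r-i=6, Z[3]=7)=6; Z[4]=6
i=5: min(r-i=5, Z[4]=6)=5; Z[5]=5
i=6: min(r-i=4, Z[5]=5)=4; Z[6]=4
i=7: min(r-i=3, Z[6]=4)=3; Z[7]=3
i=8: min(r-i=2, Z[7]=3)=2; Z[8]=2
i=9: min(r-i=1, Z[8]=2)=1; Z[9]=1
i=10: i≥r, start 0; Z[10]=0
i=11: i≥r, start 0; Z[11]=3 extend→box=[11,14)
i=12: min(r-i=2, Z[1]=9)=2; Z[12]=2
i=13: min(r-i=1, Z[2]=8)=1; Z[13]=1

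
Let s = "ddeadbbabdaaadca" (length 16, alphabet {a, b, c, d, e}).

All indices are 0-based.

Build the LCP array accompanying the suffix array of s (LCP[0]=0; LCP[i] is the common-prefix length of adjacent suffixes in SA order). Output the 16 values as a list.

[0, 1, 2, 1, 1, 2, 0, 1, 1, 0, 0, 1, 1, 1, 1, 0]

sorted suffixes:
  #0 SA[0]=15  'a'
  #1 SA[1]=10  'aaadca'
  #2 SA[2]=11  'aadca'
  #3 SA[3]=7  'abdaaadca'
  #4 SA[4]=3  'adbbabdaaadca'
  #5 SA[5]=12  'adca'
  #6 SA[6]=6  'babdaaadca'
  #7 SA[7]=5  'bbabdaaadca'
  #8 SA[8]=8  'bdaaadca'
  #9 SA[9]=14  'ca'
  #10 SA[10]=9  'daaadca'
  #11 SA[11]=4  'dbbabdaaadca'
  #12 SA[12]=13  'dca'
  #13 SA[13]=0  'ddeadbbabdaaadca'
  #14 SA[14]=1  'deadbbabdaaadca'
  #15 SA[15]=2  'eadbbabdaaadca'

SA = [15, 10, 11, 7, 3, 12, 6, 5, 8, 14, 9, 4, 13, 0, 1, 2]
[i] adj suffixes → lcp
  [1] 15/10 → 1 ('a')
  [2] 10/11 → 2 ('aa')
  [3] 11/7 → 1 ('a')
  [4] 7/3 → 1 ('a')
  [5] 3/12 → 2 ('ad')
  [6] 12/6 → 0 ('')
  [7] 6/5 → 1 ('b')
  [8] 5/8 → 1 ('b')
  [9] 8/14 → 0 ('')
  [10] 14/9 → 0 ('')
  [11] 9/4 → 1 ('d')
  [12] 4/13 → 1 ('d')
  [13] 13/0 → 1 ('d')
  [14] 0/1 → 1 ('d')
  [15] 1/2 → 0 ('')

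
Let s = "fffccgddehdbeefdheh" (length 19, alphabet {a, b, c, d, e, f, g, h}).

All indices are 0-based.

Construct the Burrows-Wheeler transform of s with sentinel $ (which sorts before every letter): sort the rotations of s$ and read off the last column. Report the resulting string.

hdfchgdfbehdfef$ceed

rank  rotation              last
    0  $fffccgddehdbeefdheh  h
    1  beefdheh$fffccgddehd  d
    2  ccgddehdbeefdheh$fff  f
    3  cgddehdbeefdheh$fffc  c
    4  dbeefdheh$fffccgddeh  h
    5  ddehdbeefdheh$fffccg  g
    6  dehdbeefdheh$fffccgd  d
    7  dheh$fffccgddehdbeef  f
    8  eefdheh$fffccgddehdb  b
    9  efdheh$fffccgddehdbe  e
   10  eh$fffccgddehdbeefdh  h
   11  ehdbeefdheh$fffccgdd  d
   12  fccgddehdbeefdheh$ff  f
   13  fdheh$fffccgddehdbee  e
   14  ffccgddehdbeefdheh$f  f
   15  fffccgddehdbeefdheh$  $
   16  gddehdbeefdheh$fffcc  c
   17  h$fffccgddehdbeefdhe  e
   18  hdbeefdheh$fffccgdde  e
   19  heh$fffccgddehdbeefd  d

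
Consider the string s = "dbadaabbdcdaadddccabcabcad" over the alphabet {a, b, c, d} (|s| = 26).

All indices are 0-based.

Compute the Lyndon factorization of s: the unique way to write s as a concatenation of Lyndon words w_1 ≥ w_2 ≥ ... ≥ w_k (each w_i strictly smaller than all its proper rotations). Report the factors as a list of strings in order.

["d", "b", "ad", "aabbdcdaadddccabcabcad"]

emit factor 1: 'd' (i=0, period=1)
emit factor 2: 'b' (i=1, period=1)
emit factor 3: 'ad' (i=2, period=2)
emit factor 4: 'aabbdcdaadddccabcabcad' (i=4, period=22)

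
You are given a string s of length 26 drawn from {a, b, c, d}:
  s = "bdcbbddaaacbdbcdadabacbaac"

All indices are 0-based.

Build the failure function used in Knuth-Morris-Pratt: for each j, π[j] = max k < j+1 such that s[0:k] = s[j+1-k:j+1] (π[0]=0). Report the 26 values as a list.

π[0] = 0
j=1 s[j]='d': π[1]=0 (border '')
j=2 s[j]='c': π[2]=0 (border '')
j=3 s[j]='b': π[3]=1 (border 'b')
j=4 s[j]='b': k: 1→0; π[4]=1 (border 'b')
j=5 s[j]='d': π[5]=2 (border 'bd')
j=6 s[j]='d': k: 2→0; π[6]=0 (border '')
j=7 s[j]='a': π[7]=0 (border '')
j=8 s[j]='a': π[8]=0 (border '')
j=9 s[j]='a': π[9]=0 (border '')
j=10 s[j]='c': π[10]=0 (border '')
j=11 s[j]='b': π[11]=1 (border 'b')
j=12 s[j]='d': π[12]=2 (border 'bd')
j=13 s[j]='b': k: 2→0; π[13]=1 (border 'b')
j=14 s[j]='c': k: 1→0; π[14]=0 (border '')
j=15 s[j]='d': π[15]=0 (border '')
j=16 s[j]='a': π[16]=0 (border '')
j=17 s[j]='d': π[17]=0 (border '')
j=18 s[j]='a': π[18]=0 (border '')
j=19 s[j]='b': π[19]=1 (border 'b')
j=20 s[j]='a': k: 1→0; π[20]=0 (border '')
j=21 s[j]='c': π[21]=0 (border '')
j=22 s[j]='b': π[22]=1 (border 'b')
j=23 s[j]='a': k: 1→0; π[23]=0 (border '')
j=24 s[j]='a': π[24]=0 (border '')
j=25 s[j]='c': π[25]=0 (border '')

[0, 0, 0, 1, 1, 2, 0, 0, 0, 0, 0, 1, 2, 1, 0, 0, 0, 0, 0, 1, 0, 0, 1, 0, 0, 0]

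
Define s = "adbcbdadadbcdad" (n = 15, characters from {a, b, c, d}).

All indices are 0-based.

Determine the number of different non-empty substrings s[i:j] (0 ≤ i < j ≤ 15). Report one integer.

97

rank | idx | suffix
   0 |  13 | ad
   1 |   6 | adadbcdad
   2 |   0 | adbcbdadadbcdad
   3 |   8 | adbcdad
   4 |   2 | bcbdadadbcdad
   5 |  10 | bcdad
   6 |   4 | bdadadbcdad
   7 |   3 | cbdadadbcdad
   8 |  11 | cdad
   9 |  14 | d
  10 |  12 | dad
  11 |   5 | dadadbcdad
  12 |   7 | dadbcdad
  13 |   1 | dbcbdadadbcdad
  14 |   9 | dbcdad

SA = [13, 6, 0, 8, 2, 10, 4, 3, 11, 14, 12, 5, 7, 1, 9]
rank  pair      lcp
   1  s[13:],s[6:]  2  'ad'
   2  s[6:],s[0:]  2  'ad'
   3  s[0:],s[8:]  4  'adbc'
   4  s[8:],s[2:]  0  ''
   5  s[2:],s[10:]  2  'bc'
   6  s[10:],s[4:]  1  'b'
   7  s[4:],s[3:]  0  ''
   8  s[3:],s[11:]  1  'c'
   9  s[11:],s[14:]  0  ''
  10  s[14:],s[12:]  1  'd'
  11  s[12:],s[5:]  3  'dad'
  12  s[5:],s[7:]  3  'dad'
  13  s[7:],s[1:]  1  'd'
  14  s[1:],s[9:]  3  'dbc'

n(n+1)/2 = 15·16/2 = 120
Σ LCP = 0 + 2 + 2 + 4 + 0 + 2 + 1 + 0 + 1 + 0 + 1 + 3 + 3 + 1 + 3 = 23
distinct = 120 − 23 = 97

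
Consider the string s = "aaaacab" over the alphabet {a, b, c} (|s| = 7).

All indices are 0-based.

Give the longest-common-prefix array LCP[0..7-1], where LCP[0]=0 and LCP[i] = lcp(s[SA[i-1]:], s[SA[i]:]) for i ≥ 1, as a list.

rank | idx | suffix
   0 |   0 | aaaacab
   1 |   1 | aaacab
   2 |   2 | aacab
   3 |   5 | ab
   4 |   3 | acab
   5 |   6 | b
   6 |   4 | cab

SA = [0, 1, 2, 5, 3, 6, 4]
rank  pair      lcp
   1  s[0:],s[1:]  3  'aaa'
   2  s[1:],s[2:]  2  'aa'
   3  s[2:],s[5:]  1  'a'
   4  s[5:],s[3:]  1  'a'
   5  s[3:],s[6:]  0  ''
   6  s[6:],s[4:]  0  ''

[0, 3, 2, 1, 1, 0, 0]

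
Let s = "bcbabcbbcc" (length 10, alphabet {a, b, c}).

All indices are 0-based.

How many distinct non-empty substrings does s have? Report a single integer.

44

rank→(start, suffix):
  0 → (3, 'abcbbcc')
  1 → (2, 'babcbbcc')
  2 → (6, 'bbcc')
  3 → (0, 'bcbabcbbcc')
  4 → (4, 'bcbbcc')
  5 → (7, 'bcc')
  6 → (9, 'c')
  7 → (1, 'cbabcbbcc')
  8 → (5, 'cbbcc')
  9 → (8, 'cc')

SA = [3, 2, 6, 0, 4, 7, 9, 1, 5, 8]
i: (SA[i-1],SA[i]) lcp shared
  1: (3,2) 0 ''
  2: (2,6) 1 'b'
  3: (6,0) 1 'b'
  4: (0,4) 3 'bcb'
  5: (4,7) 2 'bc'
  6: (7,9) 0 ''
  7: (9,1) 1 'c'
  8: (1,5) 2 'cb'
  9: (5,8) 1 'c'

n(n+1)/2 = 10·11/2 = 55
Σ LCP = 0 + 0 + 1 + 1 + 3 + 2 + 0 + 1 + 2 + 1 = 11
distinct = 55 − 11 = 44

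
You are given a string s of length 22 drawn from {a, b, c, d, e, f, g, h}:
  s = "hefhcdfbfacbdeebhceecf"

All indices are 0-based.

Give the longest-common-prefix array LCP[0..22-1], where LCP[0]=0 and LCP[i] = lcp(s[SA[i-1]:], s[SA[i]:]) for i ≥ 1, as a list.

[0, 0, 1, 1, 0, 1, 1, 1, 0, 1, 0, 1, 1, 2, 1, 0, 1, 1, 1, 0, 2, 1]

rank | idx | suffix
   0 |   9 | acbdeebhceecf
   1 |  11 | bdeebhceecf
   2 |   7 | bfacbdeebhceecf
   3 |  15 | bhceecf
   4 |  10 | cbdeebhceecf
   5 |   4 | cdfbfacbdeebhceecf
   6 |  17 | ceecf
   7 |  20 | cf
   8 |  12 | deebhceecf
   9 |   5 | dfbfacbdeebhceecf
  10 |  14 | ebhceecf
  11 |  19 | ecf
  12 |  13 | eebhceecf
  13 |  18 | eecf
  14 |   1 | efhcdfbfacbdeebhceecf
  15 |  21 | f
  16 |   8 | facbdeebhceecf
  17 |   6 | fbfacbdeebhceecf
  18 |   2 | fhcdfbfacbdeebhceecf
  19 |   3 | hcdfbfacbdeebhceecf
  20 |  16 | hceecf
  21 |   0 | hefhcdfbfacbdeebhceecf

SA = [9, 11, 7, 15, 10, 4, 17, 20, 12, 5, 14, 19, 13, 18, 1, 21, 8, 6, 2, 3, 16, 0]
i: (SA[i-1],SA[i]) lcp shared
  1: (9,11) 0 ''
  2: (11,7) 1 'b'
  3: (7,15) 1 'b'
  4: (15,10) 0 ''
  5: (10,4) 1 'c'
  6: (4,17) 1 'c'
  7: (17,20) 1 'c'
  8: (20,12) 0 ''
  9: (12,5) 1 'd'
  10: (5,14) 0 ''
  11: (14,19) 1 'e'
  12: (19,13) 1 'e'
  13: (13,18) 2 'ee'
  14: (18,1) 1 'e'
  15: (1,21) 0 ''
  16: (21,8) 1 'f'
  17: (8,6) 1 'f'
  18: (6,2) 1 'f'
  19: (2,3) 0 ''
  20: (3,16) 2 'hc'
  21: (16,0) 1 'h'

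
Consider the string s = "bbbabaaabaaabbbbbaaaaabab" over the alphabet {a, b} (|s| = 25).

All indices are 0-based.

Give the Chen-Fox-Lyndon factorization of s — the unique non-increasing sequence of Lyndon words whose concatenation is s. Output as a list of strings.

emit factor 1: 'b' (i=0, period=1)
emit factor 2: 'b' (i=1, period=1)
emit factor 3: 'b' (i=2, period=1)
emit factor 4: 'ab' (i=3, period=2)
emit factor 5: 'aaabaaabbbbb' (i=5, period=12)
emit factor 6: 'aaaaabab' (i=17, period=8)

["b", "b", "b", "ab", "aaabaaabbbbb", "aaaaabab"]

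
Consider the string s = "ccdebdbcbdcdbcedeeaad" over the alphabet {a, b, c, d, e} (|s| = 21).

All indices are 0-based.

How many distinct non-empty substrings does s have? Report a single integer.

sorted suffixes:
  #0 SA[0]=18  'aad'
  #1 SA[1]=19  'ad'
  #2 SA[2]=6  'bcbdcdbcedeeaad'
  #3 SA[3]=12  'bcedeeaad'
  #4 SA[4]=4  'bdbcbdcdbcedeeaad'
  #5 SA[5]=8  'bdcdbcedeeaad'
  #6 SA[6]=7  'cbdcdbcedeeaad'
  #7 SA[7]=0  'ccdebdbcbdcdbcedeeaad'
  #8 SA[8]=10  'cdbcedeeaad'
  #9 SA[9]=1  'cdebdbcbdcdbcedeeaad'
  #10 SA[10]=13  'cedeeaad'
  #11 SA[11]=20  'd'
  #12 SA[12]=5  'dbcbdcdbcedeeaad'
  #13 SA[13]=11  'dbcedeeaad'
  #14 SA[14]=9  'dcdbcedeeaad'
  #15 SA[15]=2  'debdbcbdcdbcedeeaad'
  #16 SA[16]=15  'deeaad'
  #17 SA[17]=17  'eaad'
  #18 SA[18]=3  'ebdbcbdcdbcedeeaad'
  #19 SA[19]=14  'edeeaad'
  #20 SA[20]=16  'eeaad'

SA = [18, 19, 6, 12, 4, 8, 7, 0, 10, 1, 13, 20, 5, 11, 9, 2, 15, 17, 3, 14, 16]
[i] adj suffixes → lcp
  [1] 18/19 → 1 ('a')
  [2] 19/6 → 0 ('')
  [3] 6/12 → 2 ('bc')
  [4] 12/4 → 1 ('b')
  [5] 4/8 → 2 ('bd')
  [6] 8/7 → 0 ('')
  [7] 7/0 → 1 ('c')
  [8] 0/10 → 1 ('c')
  [9] 10/1 → 2 ('cd')
  [10] 1/13 → 1 ('c')
  [11] 13/20 → 0 ('')
  [12] 20/5 → 1 ('d')
  [13] 5/11 → 3 ('dbc')
  [14] 11/9 → 1 ('d')
  [15] 9/2 → 1 ('d')
  [16] 2/15 → 2 ('de')
  [17] 15/17 → 0 ('')
  [18] 17/3 → 1 ('e')
  [19] 3/14 → 1 ('e')
  [20] 14/16 → 1 ('e')

n(n+1)/2 = 21·22/2 = 231
Σ LCP = 0 + 1 + 0 + 2 + 1 + 2 + 0 + 1 + 1 + 2 + 1 + 0 + 1 + 3 + 1 + 1 + 2 + 0 + 1 + 1 + 1 = 22
distinct = 231 − 22 = 209

209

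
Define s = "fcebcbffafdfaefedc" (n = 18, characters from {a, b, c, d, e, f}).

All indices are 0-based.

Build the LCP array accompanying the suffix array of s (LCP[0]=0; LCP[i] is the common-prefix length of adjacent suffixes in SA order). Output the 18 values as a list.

[0, 1, 0, 1, 0, 1, 1, 0, 1, 0, 1, 1, 0, 2, 1, 1, 1, 1]

sorted suffixes:
  #0 SA[0]=12  'aefedc'
  #1 SA[1]=8  'afdfaefedc'
  #2 SA[2]=3  'bcbffafdfaefedc'
  #3 SA[3]=5  'bffafdfaefedc'
  #4 SA[4]=17  'c'
  #5 SA[5]=4  'cbffafdfaefedc'
  #6 SA[6]=1  'cebcbffafdfaefedc'
  #7 SA[7]=16  'dc'
  #8 SA[8]=10  'dfaefedc'
  #9 SA[9]=2  'ebcbffafdfaefedc'
  #10 SA[10]=15  'edc'
  #11 SA[11]=13  'efedc'
  #12 SA[12]=11  'faefedc'
  #13 SA[13]=7  'fafdfaefedc'
  #14 SA[14]=0  'fcebcbffafdfaefedc'
  #15 SA[15]=9  'fdfaefedc'
  #16 SA[16]=14  'fedc'
  #17 SA[17]=6  'ffafdfaefedc'

SA = [12, 8, 3, 5, 17, 4, 1, 16, 10, 2, 15, 13, 11, 7, 0, 9, 14, 6]
[i] adj suffixes → lcp
  [1] 12/8 → 1 ('a')
  [2] 8/3 → 0 ('')
  [3] 3/5 → 1 ('b')
  [4] 5/17 → 0 ('')
  [5] 17/4 → 1 ('c')
  [6] 4/1 → 1 ('c')
  [7] 1/16 → 0 ('')
  [8] 16/10 → 1 ('d')
  [9] 10/2 → 0 ('')
  [10] 2/15 → 1 ('e')
  [11] 15/13 → 1 ('e')
  [12] 13/11 → 0 ('')
  [13] 11/7 → 2 ('fa')
  [14] 7/0 → 1 ('f')
  [15] 0/9 → 1 ('f')
  [16] 9/14 → 1 ('f')
  [17] 14/6 → 1 ('f')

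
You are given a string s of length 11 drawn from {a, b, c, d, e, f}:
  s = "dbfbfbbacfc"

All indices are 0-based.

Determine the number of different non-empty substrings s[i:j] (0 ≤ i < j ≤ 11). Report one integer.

sorted suffixes:
  #0 SA[0]=7  'acfc'
  #1 SA[1]=6  'bacfc'
  #2 SA[2]=5  'bbacfc'
  #3 SA[3]=3  'bfbbacfc'
  #4 SA[4]=1  'bfbfbbacfc'
  #5 SA[5]=10  'c'
  #6 SA[6]=8  'cfc'
  #7 SA[7]=0  'dbfbfbbacfc'
  #8 SA[8]=4  'fbbacfc'
  #9 SA[9]=2  'fbfbbacfc'
  #10 SA[10]=9  'fc'

SA = [7, 6, 5, 3, 1, 10, 8, 0, 4, 2, 9]
rank  pair      lcp
   1  s[7:],s[6:]  0  ''
   2  s[6:],s[5:]  1  'b'
   3  s[5:],s[3:]  1  'b'
   4  s[3:],s[1:]  3  'bfb'
   5  s[1:],s[10:]  0  ''
   6  s[10:],s[8:]  1  'c'
   7  s[8:],s[0:]  0  ''
   8  s[0:],s[4:]  0  ''
   9  s[4:],s[2:]  2  'fb'
  10  s[2:],s[9:]  1  'f'

n(n+1)/2 = 11·12/2 = 66
Σ LCP = 0 + 0 + 1 + 1 + 3 + 0 + 1 + 0 + 0 + 2 + 1 = 9
distinct = 66 − 9 = 57

57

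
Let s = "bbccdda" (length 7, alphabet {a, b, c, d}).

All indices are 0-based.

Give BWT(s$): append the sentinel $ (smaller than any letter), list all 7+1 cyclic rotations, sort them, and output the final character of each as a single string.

ad$bbcdc

rank  rotation  last
    0  $bbccdda  a
    1  a$bbccdd  d
    2  bbccdda$  $
    3  bccdda$b  b
    4  ccdda$bb  b
    5  cdda$bbc  c
    6  da$bbccd  d
    7  dda$bbcc  c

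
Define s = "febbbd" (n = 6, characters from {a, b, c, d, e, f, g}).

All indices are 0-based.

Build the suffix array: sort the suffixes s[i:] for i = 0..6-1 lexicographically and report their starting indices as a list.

[2, 3, 4, 5, 1, 0]

rank→(start, suffix):
  0 → (2, 'bbbd')
  1 → (3, 'bbd')
  2 → (4, 'bd')
  3 → (5, 'd')
  4 → (1, 'ebbbd')
  5 → (0, 'febbbd')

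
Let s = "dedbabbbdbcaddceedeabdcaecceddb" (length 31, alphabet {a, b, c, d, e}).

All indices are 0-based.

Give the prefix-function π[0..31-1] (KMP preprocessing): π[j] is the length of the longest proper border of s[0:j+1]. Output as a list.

π[0] = 0
j=1 s[j]='e': π[1]=0 (border '')
j=2 s[j]='d': π[2]=1 (border 'd')
j=3 s[j]='b': k: 1→0; π[3]=0 (border '')
j=4 s[j]='a': π[4]=0 (border '')
j=5 s[j]='b': π[5]=0 (border '')
j=6 s[j]='b': π[6]=0 (border '')
j=7 s[j]='b': π[7]=0 (border '')
j=8 s[j]='d': π[8]=1 (border 'd')
j=9 s[j]='b': k: 1→0; π[9]=0 (border '')
j=10 s[j]='c': π[10]=0 (border '')
j=11 s[j]='a': π[11]=0 (border '')
j=12 s[j]='d': π[12]=1 (border 'd')
j=13 s[j]='d': k: 1→0; π[13]=1 (border 'd')
j=14 s[j]='c': k: 1→0; π[14]=0 (border '')
j=15 s[j]='e': π[15]=0 (border '')
j=16 s[j]='e': π[16]=0 (border '')
j=17 s[j]='d': π[17]=1 (border 'd')
j=18 s[j]='e': π[18]=2 (border 'de')
j=19 s[j]='a': k: 2→0; π[19]=0 (border '')
j=20 s[j]='b': π[20]=0 (border '')
j=21 s[j]='d': π[21]=1 (border 'd')
j=22 s[j]='c': k: 1→0; π[22]=0 (border '')
j=23 s[j]='a': π[23]=0 (border '')
j=24 s[j]='e': π[24]=0 (border '')
j=25 s[j]='c': π[25]=0 (border '')
j=26 s[j]='c': π[26]=0 (border '')
j=27 s[j]='e': π[27]=0 (border '')
j=28 s[j]='d': π[28]=1 (border 'd')
j=29 s[j]='d': k: 1→0; π[29]=1 (border 'd')
j=30 s[j]='b': k: 1→0; π[30]=0 (border '')

[0, 0, 1, 0, 0, 0, 0, 0, 1, 0, 0, 0, 1, 1, 0, 0, 0, 1, 2, 0, 0, 1, 0, 0, 0, 0, 0, 0, 1, 1, 0]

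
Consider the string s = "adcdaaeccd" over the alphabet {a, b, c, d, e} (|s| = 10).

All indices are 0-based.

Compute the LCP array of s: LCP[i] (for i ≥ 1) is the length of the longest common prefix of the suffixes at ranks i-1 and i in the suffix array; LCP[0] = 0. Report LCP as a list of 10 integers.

rank→(start, suffix):
  0 → (4, 'aaeccd')
  1 → (0, 'adcdaaeccd')
  2 → (5, 'aeccd')
  3 → (7, 'ccd')
  4 → (8, 'cd')
  5 → (2, 'cdaaeccd')
  6 → (9, 'd')
  7 → (3, 'daaeccd')
  8 → (1, 'dcdaaeccd')
  9 → (6, 'eccd')

SA = [4, 0, 5, 7, 8, 2, 9, 3, 1, 6]
rank  pair      lcp
   1  s[4:],s[0:]  1  'a'
   2  s[0:],s[5:]  1  'a'
   3  s[5:],s[7:]  0  ''
   4  s[7:],s[8:]  1  'c'
   5  s[8:],s[2:]  2  'cd'
   6  s[2:],s[9:]  0  ''
   7  s[9:],s[3:]  1  'd'
   8  s[3:],s[1:]  1  'd'
   9  s[1:],s[6:]  0  ''

[0, 1, 1, 0, 1, 2, 0, 1, 1, 0]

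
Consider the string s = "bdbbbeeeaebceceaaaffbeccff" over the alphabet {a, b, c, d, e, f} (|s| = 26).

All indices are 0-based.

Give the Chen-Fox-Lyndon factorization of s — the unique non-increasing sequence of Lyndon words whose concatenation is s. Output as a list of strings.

emit factor 1: 'bd' (i=0, period=2)
emit factor 2: 'bbbeee' (i=2, period=6)
emit factor 3: 'aebcece' (i=8, period=7)
emit factor 4: 'aaaffbeccff' (i=15, period=11)

["bd", "bbbeee", "aebcece", "aaaffbeccff"]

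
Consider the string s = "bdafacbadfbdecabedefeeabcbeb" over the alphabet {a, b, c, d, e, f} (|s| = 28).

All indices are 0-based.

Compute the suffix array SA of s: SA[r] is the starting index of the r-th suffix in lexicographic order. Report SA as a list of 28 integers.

rank→(start, suffix):
  0 → (22, 'abcbeb')
  1 → (14, 'abedefeeabcbeb')
  2 → (4, 'acbadfbdecabedefeeabcbeb')
  3 → (7, 'adfbdecabedefeeabcbeb')
  4 → (2, 'afacbadfbdecabedefeeabcbeb')
  5 → (27, 'b')
  6 → (6, 'badfbdecabedefeeabcbeb')
  7 → (23, 'bcbeb')
  8 → (0, 'bdafacbadfbdecabedefeeabcbeb')
  9 → (10, 'bdecabedefeeabcbeb')
  10 → (25, 'beb')
  11 → (15, 'bedefeeabcbeb')
  12 → (13, 'cabedefeeabcbeb')
  13 → (5, 'cbadfbdecabedefeeabcbeb')
  14 → (24, 'cbeb')
  15 → (1, 'dafacbadfbdecabedefeeabcbeb')
  16 → (11, 'decabedefeeabcbeb')
  17 → (17, 'defeeabcbeb')
  18 → (8, 'dfbdecabedefeeabcbeb')
  19 → (21, 'eabcbeb')
  20 → (26, 'eb')
  21 → (12, 'ecabedefeeabcbeb')
  22 → (16, 'edefeeabcbeb')
  23 → (20, 'eeabcbeb')
  24 → (18, 'efeeabcbeb')
  25 → (3, 'facbadfbdecabedefeeabcbeb')
  26 → (9, 'fbdecabedefeeabcbeb')
  27 → (19, 'feeabcbeb')

[22, 14, 4, 7, 2, 27, 6, 23, 0, 10, 25, 15, 13, 5, 24, 1, 11, 17, 8, 21, 26, 12, 16, 20, 18, 3, 9, 19]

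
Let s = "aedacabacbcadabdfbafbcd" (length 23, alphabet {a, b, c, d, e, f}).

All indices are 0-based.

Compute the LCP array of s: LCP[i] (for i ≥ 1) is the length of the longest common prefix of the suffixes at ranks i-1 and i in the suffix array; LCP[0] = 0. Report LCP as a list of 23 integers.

[0, 2, 1, 2, 1, 1, 1, 0, 2, 1, 2, 1, 0, 2, 1, 1, 0, 1, 2, 1, 0, 0, 2]

rank | idx | suffix
   0 |   5 | abacbcadabdfbafbcd
   1 |  13 | abdfbafbcd
   2 |   3 | acabacbcadabdfbafbcd
   3 |   7 | acbcadabdfbafbcd
   4 |  11 | adabdfbafbcd
   5 |   0 | aedacabacbcadabdfbafbcd
   6 |  18 | afbcd
   7 |   6 | bacbcadabdfbafbcd
   8 |  17 | bafbcd
   9 |   9 | bcadabdfbafbcd
  10 |  20 | bcd
  11 |  14 | bdfbafbcd
  12 |   4 | cabacbcadabdfbafbcd
  13 |  10 | cadabdfbafbcd
  14 |   8 | cbcadabdfbafbcd
  15 |  21 | cd
  16 |  22 | d
  17 |  12 | dabdfbafbcd
  18 |   2 | dacabacbcadabdfbafbcd
  19 |  15 | dfbafbcd
  20 |   1 | edacabacbcadabdfbafbcd
  21 |  16 | fbafbcd
  22 |  19 | fbcd

SA = [5, 13, 3, 7, 11, 0, 18, 6, 17, 9, 20, 14, 4, 10, 8, 21, 22, 12, 2, 15, 1, 16, 19]
rank  pair      lcp
   1  s[5:],s[13:]  2  'ab'
   2  s[13:],s[3:]  1  'a'
   3  s[3:],s[7:]  2  'ac'
   4  s[7:],s[11:]  1  'a'
   5  s[11:],s[0:]  1  'a'
   6  s[0:],s[18:]  1  'a'
   7  s[18:],s[6:]  0  ''
   8  s[6:],s[17:]  2  'ba'
   9  s[17:],s[9:]  1  'b'
  10  s[9:],s[20:]  2  'bc'
  11  s[20:],s[14:]  1  'b'
  12  s[14:],s[4:]  0  ''
  13  s[4:],s[10:]  2  'ca'
  14  s[10:],s[8:]  1  'c'
  15  s[8:],s[21:]  1  'c'
  16  s[21:],s[22:]  0  ''
  17  s[22:],s[12:]  1  'd'
  18  s[12:],s[2:]  2  'da'
  19  s[2:],s[15:]  1  'd'
  20  s[15:],s[1:]  0  ''
  21  s[1:],s[16:]  0  ''
  22  s[16:],s[19:]  2  'fb'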